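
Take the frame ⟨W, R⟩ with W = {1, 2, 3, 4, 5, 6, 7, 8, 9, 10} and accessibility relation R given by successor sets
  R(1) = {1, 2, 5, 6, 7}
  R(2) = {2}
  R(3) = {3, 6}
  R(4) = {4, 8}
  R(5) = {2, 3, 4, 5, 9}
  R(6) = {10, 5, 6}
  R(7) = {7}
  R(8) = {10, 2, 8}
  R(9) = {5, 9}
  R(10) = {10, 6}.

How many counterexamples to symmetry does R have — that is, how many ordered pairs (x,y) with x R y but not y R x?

12

Enumerating: (1,2), (1,5), (1,6), (1,7), (3,6), (4,8), (5,2), (5,3), (5,4), (6,5), (8,10), (8,2).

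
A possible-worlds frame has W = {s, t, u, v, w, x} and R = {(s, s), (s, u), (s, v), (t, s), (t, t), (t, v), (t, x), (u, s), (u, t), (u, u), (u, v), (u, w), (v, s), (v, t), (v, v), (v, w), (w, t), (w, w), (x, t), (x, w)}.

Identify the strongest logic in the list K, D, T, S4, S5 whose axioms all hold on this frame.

D

Serial (axiom D): yes — every world has a successor (e.g. s R s).
Reflexive (axiom T): no — x is not related to itself.
Transitive (axiom 4): no — s R u and u R t, but not s R t.
Euclidean (axiom 5): no — s R v and s R u, but not v R u.
So F validates K, D; T would additionally require R to be reflexive. The strongest is D.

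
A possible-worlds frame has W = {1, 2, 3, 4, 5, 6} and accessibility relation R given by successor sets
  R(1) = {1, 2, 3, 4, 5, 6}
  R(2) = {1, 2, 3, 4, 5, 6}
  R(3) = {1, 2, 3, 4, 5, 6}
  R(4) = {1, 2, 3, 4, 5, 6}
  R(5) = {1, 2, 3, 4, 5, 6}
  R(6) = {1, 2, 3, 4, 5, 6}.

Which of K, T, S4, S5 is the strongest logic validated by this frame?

Reflexive (axiom T): yes — every world is R-related to itself.
Transitive (axiom 4): yes — every two-step R-path is closed by a direct edge.
Euclidean (axiom 5): yes — any two successors of a common world are R-related.
So F validates K, T, S4, S5. The strongest is S5.

S5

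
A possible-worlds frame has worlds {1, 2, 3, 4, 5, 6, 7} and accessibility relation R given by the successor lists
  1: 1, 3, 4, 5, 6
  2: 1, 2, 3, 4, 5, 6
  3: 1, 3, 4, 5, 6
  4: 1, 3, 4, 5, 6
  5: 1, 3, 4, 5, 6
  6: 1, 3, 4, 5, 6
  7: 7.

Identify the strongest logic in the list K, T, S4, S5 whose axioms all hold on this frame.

Reflexive (axiom T): yes — every world is R-related to itself.
Transitive (axiom 4): yes — every two-step R-path is closed by a direct edge.
Euclidean (axiom 5): no — 2 R 1 and 2 R 2, but not 1 R 2.
So F validates K, T, S4; S5 would additionally require R to be Euclidean. The strongest is S4.

S4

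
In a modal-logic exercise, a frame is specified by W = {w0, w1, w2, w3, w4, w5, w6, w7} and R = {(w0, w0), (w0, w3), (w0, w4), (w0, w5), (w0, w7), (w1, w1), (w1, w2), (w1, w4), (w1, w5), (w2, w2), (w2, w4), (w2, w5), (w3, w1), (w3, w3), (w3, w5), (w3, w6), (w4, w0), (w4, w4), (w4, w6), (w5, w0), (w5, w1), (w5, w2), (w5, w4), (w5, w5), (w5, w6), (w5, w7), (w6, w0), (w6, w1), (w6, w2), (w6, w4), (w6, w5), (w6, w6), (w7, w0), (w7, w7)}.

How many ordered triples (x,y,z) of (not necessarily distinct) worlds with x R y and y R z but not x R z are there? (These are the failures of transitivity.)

Enumerating: (w0,w3,w1), (w0,w3,w6), (w0,w4,w6), (w0,w5,w1), (w0,w5,w2), (w0,w5,w6), (w1,w4,w0), (w1,w4,w6), (w1,w5,w0), (w1,w5,w6), (w1,w5,w7), (w2,w4,w0), … and 27 more.
Total: 39.

39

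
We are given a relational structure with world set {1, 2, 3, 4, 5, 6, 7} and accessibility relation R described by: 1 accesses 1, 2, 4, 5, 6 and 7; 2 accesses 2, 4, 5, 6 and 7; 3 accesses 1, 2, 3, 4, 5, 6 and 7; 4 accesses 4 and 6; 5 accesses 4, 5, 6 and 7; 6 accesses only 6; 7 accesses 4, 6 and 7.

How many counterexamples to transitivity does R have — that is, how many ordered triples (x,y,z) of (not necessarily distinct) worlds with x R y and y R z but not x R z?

0

R is transitive; there are no such tuples.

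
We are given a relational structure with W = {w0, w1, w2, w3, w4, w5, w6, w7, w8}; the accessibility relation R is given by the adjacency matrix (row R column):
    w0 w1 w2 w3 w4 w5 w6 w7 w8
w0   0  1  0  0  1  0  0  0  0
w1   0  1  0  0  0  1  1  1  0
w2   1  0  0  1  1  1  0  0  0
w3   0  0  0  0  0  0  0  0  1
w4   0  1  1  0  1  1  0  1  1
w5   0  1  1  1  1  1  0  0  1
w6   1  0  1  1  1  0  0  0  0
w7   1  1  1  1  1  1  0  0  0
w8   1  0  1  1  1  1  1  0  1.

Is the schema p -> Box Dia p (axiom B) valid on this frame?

No

Axiom B corresponds to the accessibility relation being symmetric.
Symmetric: no — w0 R w1 but not w1 R w0.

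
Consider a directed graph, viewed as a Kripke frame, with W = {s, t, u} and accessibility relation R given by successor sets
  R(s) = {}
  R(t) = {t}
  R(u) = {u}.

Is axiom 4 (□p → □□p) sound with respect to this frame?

Axiom 4 corresponds to the accessibility relation being transitive.
Transitive: yes — every two-step R-path is closed by a direct edge.

Yes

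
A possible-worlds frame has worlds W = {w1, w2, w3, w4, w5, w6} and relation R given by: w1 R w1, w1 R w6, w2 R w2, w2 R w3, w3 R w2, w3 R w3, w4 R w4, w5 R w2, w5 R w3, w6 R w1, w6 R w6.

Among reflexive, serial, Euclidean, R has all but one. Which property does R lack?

reflexive

Reflexive: no — w5 is not related to itself.
Serial: yes — every world has a successor (e.g. w1 R w1).
Euclidean: yes — any two successors of a common world are R-related.
Only reflexive fails.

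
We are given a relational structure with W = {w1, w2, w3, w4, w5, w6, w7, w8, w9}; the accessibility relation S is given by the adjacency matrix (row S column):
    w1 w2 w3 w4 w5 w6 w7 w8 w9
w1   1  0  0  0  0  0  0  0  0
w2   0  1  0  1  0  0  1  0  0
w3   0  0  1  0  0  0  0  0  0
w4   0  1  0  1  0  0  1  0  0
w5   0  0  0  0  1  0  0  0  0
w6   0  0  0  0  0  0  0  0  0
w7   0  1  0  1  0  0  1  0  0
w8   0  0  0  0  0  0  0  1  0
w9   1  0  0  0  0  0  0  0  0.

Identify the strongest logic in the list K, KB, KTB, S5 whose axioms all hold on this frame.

K

Symmetric (axiom B): no — w9 S w1 but not w1 S w9.
Reflexive (axiom T): no — w6 is not related to itself.
Euclidean (axiom 5): yes — any two successors of a common world are S-related.
So F validates K; KB would additionally require S to be symmetric. The strongest is K.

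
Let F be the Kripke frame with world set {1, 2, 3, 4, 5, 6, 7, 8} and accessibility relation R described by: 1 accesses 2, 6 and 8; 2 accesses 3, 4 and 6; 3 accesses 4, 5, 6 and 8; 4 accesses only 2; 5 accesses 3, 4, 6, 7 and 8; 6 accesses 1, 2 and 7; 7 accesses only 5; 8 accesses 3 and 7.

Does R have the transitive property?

No

Transitive: no — 1 R 2 and 2 R 3, but not 1 R 3.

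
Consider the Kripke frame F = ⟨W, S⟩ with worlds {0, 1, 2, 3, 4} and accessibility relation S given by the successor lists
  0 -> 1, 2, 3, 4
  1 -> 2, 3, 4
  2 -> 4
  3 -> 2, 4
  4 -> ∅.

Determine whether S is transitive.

Transitive: yes — every two-step S-path is closed by a direct edge.

Yes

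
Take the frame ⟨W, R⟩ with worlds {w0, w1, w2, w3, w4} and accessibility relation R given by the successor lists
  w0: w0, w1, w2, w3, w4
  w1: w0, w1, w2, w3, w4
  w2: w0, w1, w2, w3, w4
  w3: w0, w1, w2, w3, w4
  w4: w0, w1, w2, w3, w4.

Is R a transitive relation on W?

Yes

Transitive: yes — every two-step R-path is closed by a direct edge.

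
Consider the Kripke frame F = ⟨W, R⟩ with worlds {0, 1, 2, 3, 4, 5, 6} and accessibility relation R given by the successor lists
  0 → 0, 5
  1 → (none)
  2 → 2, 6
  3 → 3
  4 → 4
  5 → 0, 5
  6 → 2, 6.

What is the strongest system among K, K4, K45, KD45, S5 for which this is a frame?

K45

Transitive (axiom 4): yes — every two-step R-path is closed by a direct edge.
Euclidean (axiom 5): yes — any two successors of a common world are R-related.
Serial (axiom D): no — 1 has no R-successor.
Reflexive (axiom T): no — 1 is not related to itself.
So F validates K, K4, K45; KD45 would additionally require R to be serial. The strongest is K45.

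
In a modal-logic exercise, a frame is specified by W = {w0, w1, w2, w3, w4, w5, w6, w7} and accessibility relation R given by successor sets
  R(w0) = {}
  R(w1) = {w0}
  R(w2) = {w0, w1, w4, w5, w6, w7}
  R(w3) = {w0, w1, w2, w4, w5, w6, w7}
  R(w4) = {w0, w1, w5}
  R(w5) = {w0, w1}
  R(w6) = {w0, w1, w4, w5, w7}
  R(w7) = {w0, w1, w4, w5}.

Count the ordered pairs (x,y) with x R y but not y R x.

28

Enumerating: (w1,w0), (w2,w0), (w2,w1), (w2,w4), (w2,w5), (w2,w6), (w2,w7), (w3,w0), (w3,w1), (w3,w2), (w3,w4), (w3,w5), … and 16 more.
Total: 28.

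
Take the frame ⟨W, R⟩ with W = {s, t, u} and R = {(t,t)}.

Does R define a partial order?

Reflexive: no — s is not related to itself.
Transitive: yes — every two-step R-path is closed by a direct edge.
Antisymmetric: yes — no distinct pair is related both ways.
So R is not a partial order.

No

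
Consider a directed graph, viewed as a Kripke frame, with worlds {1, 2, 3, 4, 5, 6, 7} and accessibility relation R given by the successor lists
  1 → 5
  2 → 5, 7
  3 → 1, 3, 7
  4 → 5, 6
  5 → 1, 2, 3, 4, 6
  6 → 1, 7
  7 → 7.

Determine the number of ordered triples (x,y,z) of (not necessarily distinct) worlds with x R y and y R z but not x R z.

Enumerating: (1,5,1), (1,5,2), (1,5,3), (1,5,4), (1,5,6), (2,5,1), (2,5,2), (2,5,3), (2,5,4), (2,5,6), (3,1,5), (4,5,1), … and 12 more.
Total: 24.

24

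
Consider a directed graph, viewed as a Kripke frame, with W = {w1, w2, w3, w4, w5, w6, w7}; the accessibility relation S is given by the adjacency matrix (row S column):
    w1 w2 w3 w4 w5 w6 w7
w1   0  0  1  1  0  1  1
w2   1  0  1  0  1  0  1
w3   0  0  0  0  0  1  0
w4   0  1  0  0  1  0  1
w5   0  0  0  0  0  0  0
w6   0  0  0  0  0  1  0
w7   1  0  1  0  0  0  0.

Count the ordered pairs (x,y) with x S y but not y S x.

12

Enumerating: (w1,w3), (w1,w4), (w1,w6), (w2,w1), (w2,w3), (w2,w5), (w2,w7), (w3,w6), (w4,w2), (w4,w5), (w4,w7), (w7,w3).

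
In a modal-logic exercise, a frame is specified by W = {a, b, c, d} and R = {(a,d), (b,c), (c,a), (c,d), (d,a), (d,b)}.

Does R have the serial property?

Yes

Serial: yes — every world has a successor (e.g. a R d).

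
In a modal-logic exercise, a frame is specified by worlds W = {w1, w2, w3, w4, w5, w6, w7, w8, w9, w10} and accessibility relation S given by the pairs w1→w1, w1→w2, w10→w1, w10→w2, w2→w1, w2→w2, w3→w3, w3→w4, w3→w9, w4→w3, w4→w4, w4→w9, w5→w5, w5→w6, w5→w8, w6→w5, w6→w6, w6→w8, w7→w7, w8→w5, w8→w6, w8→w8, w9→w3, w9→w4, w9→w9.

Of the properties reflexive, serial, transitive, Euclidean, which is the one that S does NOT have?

Reflexive: no — w10 is not related to itself.
Serial: yes — every world has a successor (e.g. w1 S w1).
Transitive: yes — every two-step S-path is closed by a direct edge.
Euclidean: yes — any two successors of a common world are S-related.
Only reflexive fails.

reflexive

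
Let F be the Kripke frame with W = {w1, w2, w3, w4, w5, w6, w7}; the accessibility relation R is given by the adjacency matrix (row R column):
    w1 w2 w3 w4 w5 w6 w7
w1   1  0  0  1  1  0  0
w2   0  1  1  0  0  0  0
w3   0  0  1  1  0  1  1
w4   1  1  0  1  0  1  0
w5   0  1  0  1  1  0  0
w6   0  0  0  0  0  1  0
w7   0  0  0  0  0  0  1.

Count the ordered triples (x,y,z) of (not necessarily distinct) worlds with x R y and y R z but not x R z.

13

Enumerating: (w1,w4,w2), (w1,w4,w6), (w1,w5,w2), (w2,w3,w4), (w2,w3,w6), (w2,w3,w7), (w3,w4,w1), (w3,w4,w2), (w4,w1,w5), (w4,w2,w3), (w5,w2,w3), (w5,w4,w1), (w5,w4,w6).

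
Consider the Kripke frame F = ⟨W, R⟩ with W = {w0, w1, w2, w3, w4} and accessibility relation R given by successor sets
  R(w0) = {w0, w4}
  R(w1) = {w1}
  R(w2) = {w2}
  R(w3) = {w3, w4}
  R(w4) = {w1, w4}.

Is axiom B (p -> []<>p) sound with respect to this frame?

No

By correspondence theory, B is valid on a frame iff R is symmetric.
Symmetric: no — w0 R w4 but not w4 R w0.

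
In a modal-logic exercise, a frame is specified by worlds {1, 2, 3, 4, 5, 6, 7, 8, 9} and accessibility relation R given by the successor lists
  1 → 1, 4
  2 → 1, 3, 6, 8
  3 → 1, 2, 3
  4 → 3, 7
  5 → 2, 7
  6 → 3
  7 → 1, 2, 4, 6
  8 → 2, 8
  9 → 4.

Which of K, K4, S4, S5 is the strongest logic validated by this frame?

K

Transitive (axiom 4): no — 1 R 4 and 4 R 3, but not 1 R 3.
Reflexive (axiom T): no — 2 is not related to itself.
Euclidean (axiom 5): no — 2 R 1 and 2 R 3, but not 1 R 3.
So F validates K; K4 would additionally require R to be transitive. The strongest is K.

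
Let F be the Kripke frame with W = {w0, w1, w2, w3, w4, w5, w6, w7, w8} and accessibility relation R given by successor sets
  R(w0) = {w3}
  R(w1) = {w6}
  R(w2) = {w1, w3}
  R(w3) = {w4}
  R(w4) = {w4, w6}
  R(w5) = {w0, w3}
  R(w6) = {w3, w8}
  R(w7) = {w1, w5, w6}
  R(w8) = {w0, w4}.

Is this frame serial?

Yes

Serial: yes — every world has a successor (e.g. w0 R w3).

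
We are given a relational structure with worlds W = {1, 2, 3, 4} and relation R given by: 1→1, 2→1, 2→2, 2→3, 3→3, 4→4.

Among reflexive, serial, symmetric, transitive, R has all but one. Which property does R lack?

symmetric

Reflexive: yes — every world is R-related to itself.
Serial: yes — every world has a successor (e.g. 1 R 1).
Symmetric: no — 2 R 1 but not 1 R 2.
Transitive: yes — every two-step R-path is closed by a direct edge.
Only symmetric fails.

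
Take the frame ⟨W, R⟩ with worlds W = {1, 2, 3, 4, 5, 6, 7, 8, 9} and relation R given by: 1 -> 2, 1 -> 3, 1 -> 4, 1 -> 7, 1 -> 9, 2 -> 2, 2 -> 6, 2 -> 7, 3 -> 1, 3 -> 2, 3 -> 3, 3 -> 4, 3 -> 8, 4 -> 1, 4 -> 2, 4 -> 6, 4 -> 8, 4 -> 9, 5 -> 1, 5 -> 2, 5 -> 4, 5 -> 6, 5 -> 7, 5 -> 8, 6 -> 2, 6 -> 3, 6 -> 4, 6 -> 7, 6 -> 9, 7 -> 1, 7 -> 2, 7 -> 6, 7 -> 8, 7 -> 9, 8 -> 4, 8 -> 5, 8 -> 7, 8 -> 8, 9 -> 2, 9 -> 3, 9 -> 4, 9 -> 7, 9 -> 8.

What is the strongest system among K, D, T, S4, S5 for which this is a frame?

Serial (axiom D): yes — every world has a successor (e.g. 1 R 2).
Reflexive (axiom T): no — 1 is not related to itself.
Transitive (axiom 4): no — 1 R 2 and 2 R 6, but not 1 R 6.
Euclidean (axiom 5): no — 1 R 2 and 1 R 3, but not 2 R 3.
So F validates K, D; T would additionally require R to be reflexive. The strongest is D.

D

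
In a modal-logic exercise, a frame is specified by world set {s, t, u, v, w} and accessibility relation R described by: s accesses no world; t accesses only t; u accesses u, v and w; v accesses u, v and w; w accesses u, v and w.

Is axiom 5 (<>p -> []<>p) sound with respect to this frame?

By correspondence theory, 5 is valid on a frame iff R is Euclidean.
Euclidean: yes — any two successors of a common world are R-related.

Yes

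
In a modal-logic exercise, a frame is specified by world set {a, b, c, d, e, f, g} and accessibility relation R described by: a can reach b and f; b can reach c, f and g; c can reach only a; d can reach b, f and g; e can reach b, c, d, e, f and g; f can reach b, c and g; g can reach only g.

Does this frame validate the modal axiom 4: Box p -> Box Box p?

No

Axiom 4 corresponds to the accessibility relation being transitive.
Transitive: no — a R b and b R c, but not a R c.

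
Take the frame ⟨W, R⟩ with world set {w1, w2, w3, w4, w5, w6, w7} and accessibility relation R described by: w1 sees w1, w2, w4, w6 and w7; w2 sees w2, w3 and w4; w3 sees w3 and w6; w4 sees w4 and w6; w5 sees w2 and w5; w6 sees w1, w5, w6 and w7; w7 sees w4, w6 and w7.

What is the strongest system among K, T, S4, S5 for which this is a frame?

T

Reflexive (axiom T): yes — every world is R-related to itself.
Transitive (axiom 4): no — w1 R w2 and w2 R w3, but not w1 R w3.
Euclidean (axiom 5): no — w1 R w2 and w1 R w6, but not w2 R w6.
So F validates K, T; S4 would additionally require R to be transitive. The strongest is T.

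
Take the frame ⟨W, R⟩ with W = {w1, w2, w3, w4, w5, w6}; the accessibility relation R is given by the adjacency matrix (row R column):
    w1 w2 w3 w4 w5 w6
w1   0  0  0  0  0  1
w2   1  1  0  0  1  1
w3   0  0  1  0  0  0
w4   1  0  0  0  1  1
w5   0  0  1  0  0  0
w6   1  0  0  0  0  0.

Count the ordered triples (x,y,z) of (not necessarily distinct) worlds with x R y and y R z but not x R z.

Enumerating: (w1,w6,w1), (w2,w5,w3), (w4,w5,w3), (w6,w1,w6).

4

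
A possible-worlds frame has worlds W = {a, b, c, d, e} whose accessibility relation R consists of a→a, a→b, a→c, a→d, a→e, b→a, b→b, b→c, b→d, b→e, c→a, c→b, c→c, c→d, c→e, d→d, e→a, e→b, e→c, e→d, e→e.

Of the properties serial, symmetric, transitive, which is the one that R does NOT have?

Serial: yes — every world has a successor (e.g. a R a).
Symmetric: no — a R d but not d R a.
Transitive: yes — every two-step R-path is closed by a direct edge.
Only symmetric fails.

symmetric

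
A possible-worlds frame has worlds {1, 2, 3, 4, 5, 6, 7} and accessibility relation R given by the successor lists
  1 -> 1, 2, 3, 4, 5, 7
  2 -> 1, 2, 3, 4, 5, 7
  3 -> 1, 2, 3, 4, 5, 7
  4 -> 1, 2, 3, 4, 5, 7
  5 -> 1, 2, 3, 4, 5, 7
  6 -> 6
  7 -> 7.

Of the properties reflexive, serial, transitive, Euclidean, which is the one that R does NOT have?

Reflexive: yes — every world is R-related to itself.
Serial: yes — every world has a successor (e.g. 1 R 1).
Transitive: yes — every two-step R-path is closed by a direct edge.
Euclidean: no — 1 R 7 and 1 R 2, but not 7 R 2.
Only Euclidean fails.

Euclidean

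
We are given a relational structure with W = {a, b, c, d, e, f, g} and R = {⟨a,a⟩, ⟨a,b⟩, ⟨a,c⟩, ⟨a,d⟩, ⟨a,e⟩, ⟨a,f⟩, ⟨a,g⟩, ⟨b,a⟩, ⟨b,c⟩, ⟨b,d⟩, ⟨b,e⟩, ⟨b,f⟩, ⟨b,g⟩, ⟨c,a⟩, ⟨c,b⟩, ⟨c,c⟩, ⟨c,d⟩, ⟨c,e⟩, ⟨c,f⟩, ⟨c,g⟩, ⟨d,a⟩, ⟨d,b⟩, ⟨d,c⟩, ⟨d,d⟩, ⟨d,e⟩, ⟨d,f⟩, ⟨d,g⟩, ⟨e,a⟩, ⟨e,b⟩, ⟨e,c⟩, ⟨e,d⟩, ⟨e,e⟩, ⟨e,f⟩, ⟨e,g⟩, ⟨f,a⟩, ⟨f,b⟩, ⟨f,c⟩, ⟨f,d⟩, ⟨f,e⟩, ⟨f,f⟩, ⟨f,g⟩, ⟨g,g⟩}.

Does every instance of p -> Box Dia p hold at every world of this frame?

Axiom B corresponds to the accessibility relation being symmetric.
Symmetric: no — a R g but not g R a.

No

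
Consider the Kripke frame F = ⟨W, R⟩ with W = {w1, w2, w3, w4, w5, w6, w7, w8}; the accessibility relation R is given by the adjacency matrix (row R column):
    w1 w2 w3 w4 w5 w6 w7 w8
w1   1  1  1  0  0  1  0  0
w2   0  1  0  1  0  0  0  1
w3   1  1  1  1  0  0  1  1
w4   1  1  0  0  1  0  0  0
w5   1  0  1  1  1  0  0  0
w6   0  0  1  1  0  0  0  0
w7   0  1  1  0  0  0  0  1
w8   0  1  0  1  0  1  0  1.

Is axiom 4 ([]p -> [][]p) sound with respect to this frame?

No

By correspondence theory, 4 is valid on a frame iff R is transitive.
Transitive: no — w1 R w2 and w2 R w4, but not w1 R w4.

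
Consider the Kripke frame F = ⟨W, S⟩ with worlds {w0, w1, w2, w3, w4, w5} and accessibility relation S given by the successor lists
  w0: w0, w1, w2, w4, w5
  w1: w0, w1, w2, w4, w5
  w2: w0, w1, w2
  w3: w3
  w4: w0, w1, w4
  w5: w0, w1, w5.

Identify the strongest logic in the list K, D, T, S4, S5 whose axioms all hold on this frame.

Serial (axiom D): yes — every world has a successor (e.g. w0 S w0).
Reflexive (axiom T): yes — every world is S-related to itself.
Transitive (axiom 4): no — w2 S w0 and w0 S w4, but not w2 S w4.
Euclidean (axiom 5): no — w0 S w2 and w0 S w4, but not w2 S w4.
So F validates K, D, T; S4 would additionally require S to be transitive. The strongest is T.

T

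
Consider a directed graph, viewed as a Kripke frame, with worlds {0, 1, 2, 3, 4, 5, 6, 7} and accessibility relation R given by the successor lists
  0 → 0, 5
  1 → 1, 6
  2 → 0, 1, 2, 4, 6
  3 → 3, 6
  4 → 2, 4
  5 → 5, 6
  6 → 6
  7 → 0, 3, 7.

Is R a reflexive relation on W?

Reflexive: yes — every world is R-related to itself.

Yes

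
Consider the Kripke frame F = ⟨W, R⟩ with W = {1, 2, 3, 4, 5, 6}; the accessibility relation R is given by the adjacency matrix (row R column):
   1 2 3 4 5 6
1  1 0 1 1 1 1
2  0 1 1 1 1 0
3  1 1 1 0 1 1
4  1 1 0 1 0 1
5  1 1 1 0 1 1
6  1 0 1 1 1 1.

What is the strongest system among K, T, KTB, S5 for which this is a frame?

Reflexive (axiom T): yes — every world is R-related to itself.
Symmetric (axiom B): yes — every pair in R has its reverse in R.
Euclidean (axiom 5): no — 1 R 3 and 1 R 4, but not 3 R 4.
So F validates K, T, KTB; S5 would additionally require R to be Euclidean. The strongest is KTB.

KTB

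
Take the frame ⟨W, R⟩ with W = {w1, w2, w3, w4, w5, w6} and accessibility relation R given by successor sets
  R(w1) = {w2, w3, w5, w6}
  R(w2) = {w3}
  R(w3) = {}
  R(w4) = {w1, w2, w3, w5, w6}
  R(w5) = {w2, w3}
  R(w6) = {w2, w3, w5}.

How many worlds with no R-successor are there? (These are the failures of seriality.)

Enumerating: w3.

1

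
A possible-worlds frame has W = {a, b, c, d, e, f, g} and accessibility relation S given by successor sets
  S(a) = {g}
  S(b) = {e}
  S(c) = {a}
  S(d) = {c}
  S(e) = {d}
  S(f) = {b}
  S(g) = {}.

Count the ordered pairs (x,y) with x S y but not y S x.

Enumerating: (a,g), (b,e), (c,a), (d,c), (e,d), (f,b).

6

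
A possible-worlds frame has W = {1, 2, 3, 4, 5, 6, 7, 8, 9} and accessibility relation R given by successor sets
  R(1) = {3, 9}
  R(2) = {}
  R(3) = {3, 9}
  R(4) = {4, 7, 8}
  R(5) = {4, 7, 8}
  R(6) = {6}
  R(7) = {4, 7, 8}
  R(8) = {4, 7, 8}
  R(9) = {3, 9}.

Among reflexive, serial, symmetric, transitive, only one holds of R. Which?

Reflexive: no — 1 is not related to itself.
Serial: no — 2 has no R-successor.
Symmetric: no — 1 R 3 but not 3 R 1.
Transitive: yes — every two-step R-path is closed by a direct edge.
Only transitive holds.

transitive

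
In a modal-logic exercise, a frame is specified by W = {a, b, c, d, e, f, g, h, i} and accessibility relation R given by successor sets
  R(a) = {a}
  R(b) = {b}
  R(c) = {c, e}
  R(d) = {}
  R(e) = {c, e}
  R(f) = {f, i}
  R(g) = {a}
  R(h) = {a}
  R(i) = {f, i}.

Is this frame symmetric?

No

Symmetric: no — g R a but not a R g.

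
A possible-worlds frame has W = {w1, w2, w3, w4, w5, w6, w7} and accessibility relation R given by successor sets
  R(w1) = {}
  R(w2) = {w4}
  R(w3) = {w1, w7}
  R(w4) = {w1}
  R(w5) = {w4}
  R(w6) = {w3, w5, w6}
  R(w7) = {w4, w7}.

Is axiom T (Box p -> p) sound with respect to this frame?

The schema T characterises exactly the reflexive frames.
Reflexive: no — w1 is not related to itself.

No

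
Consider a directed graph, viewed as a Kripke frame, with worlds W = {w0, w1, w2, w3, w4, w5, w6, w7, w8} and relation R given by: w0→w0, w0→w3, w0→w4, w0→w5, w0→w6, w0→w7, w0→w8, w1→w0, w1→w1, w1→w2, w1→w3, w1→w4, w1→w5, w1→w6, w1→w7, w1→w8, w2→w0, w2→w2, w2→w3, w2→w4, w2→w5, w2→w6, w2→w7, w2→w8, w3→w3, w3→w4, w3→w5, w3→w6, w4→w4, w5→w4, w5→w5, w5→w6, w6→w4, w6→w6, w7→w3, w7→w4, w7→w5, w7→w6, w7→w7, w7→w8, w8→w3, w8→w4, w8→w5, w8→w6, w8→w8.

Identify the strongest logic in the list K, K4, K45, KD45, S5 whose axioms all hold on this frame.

K4

Transitive (axiom 4): yes — every two-step R-path is closed by a direct edge.
Euclidean (axiom 5): no — w0 R w3 and w0 R w7, but not w3 R w7.
Serial (axiom D): yes — every world has a successor (e.g. w0 R w0).
Reflexive (axiom T): yes — every world is R-related to itself.
So F validates K, K4; K45 would additionally require R to be Euclidean. The strongest is K4.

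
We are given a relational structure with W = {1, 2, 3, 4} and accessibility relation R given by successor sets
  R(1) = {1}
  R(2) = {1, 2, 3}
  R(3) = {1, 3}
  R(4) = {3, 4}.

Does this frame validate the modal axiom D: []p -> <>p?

Axiom D corresponds to the accessibility relation being serial.
Serial: yes — every world has a successor (e.g. 1 R 1).

Yes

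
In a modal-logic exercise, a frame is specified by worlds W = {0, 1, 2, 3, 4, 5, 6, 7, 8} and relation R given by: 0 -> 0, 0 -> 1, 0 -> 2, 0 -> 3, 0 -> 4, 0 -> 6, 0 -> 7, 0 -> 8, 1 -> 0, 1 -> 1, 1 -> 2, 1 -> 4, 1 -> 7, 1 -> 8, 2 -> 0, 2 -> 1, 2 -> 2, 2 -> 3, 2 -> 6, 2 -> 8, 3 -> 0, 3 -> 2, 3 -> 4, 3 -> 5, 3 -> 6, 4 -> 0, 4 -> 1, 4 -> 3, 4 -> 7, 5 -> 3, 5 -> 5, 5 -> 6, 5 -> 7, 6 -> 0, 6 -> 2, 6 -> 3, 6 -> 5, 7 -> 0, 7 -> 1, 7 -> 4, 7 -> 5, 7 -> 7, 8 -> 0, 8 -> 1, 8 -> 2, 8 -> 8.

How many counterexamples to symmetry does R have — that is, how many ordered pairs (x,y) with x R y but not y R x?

0

R is symmetric; there are no such tuples.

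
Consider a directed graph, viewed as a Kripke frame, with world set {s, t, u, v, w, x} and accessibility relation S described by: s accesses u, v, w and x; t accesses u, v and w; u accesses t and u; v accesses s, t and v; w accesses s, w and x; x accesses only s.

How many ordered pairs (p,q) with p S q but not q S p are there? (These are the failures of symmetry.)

3

Enumerating: (s,u), (t,w), (w,x).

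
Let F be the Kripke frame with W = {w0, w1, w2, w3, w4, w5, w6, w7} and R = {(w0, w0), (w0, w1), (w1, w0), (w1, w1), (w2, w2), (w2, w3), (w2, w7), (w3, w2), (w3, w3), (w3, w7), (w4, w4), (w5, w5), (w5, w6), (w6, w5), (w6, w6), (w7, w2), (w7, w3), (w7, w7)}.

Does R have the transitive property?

Transitive: yes — every two-step R-path is closed by a direct edge.

Yes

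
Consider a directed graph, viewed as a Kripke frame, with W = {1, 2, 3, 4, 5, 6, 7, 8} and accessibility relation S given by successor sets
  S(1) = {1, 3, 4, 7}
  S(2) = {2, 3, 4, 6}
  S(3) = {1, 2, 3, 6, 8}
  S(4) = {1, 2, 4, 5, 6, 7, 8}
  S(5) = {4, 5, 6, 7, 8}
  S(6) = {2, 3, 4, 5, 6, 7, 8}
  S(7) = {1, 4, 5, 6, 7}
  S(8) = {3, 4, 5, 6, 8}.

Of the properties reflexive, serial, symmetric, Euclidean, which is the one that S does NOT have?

Euclidean

Reflexive: yes — every world is S-related to itself.
Serial: yes — every world has a successor (e.g. 1 S 1).
Symmetric: yes — every pair in S has its reverse in S.
Euclidean: no — 1 S 3 and 1 S 4, but not 3 S 4.
Only Euclidean fails.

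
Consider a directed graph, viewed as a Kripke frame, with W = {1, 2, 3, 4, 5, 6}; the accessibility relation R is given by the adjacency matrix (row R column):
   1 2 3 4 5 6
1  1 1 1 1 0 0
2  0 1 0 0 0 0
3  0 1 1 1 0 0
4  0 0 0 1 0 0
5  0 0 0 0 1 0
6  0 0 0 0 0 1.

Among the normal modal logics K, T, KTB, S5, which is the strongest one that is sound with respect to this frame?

T

Reflexive (axiom T): yes — every world is R-related to itself.
Symmetric (axiom B): no — 1 R 2 but not 2 R 1.
Euclidean (axiom 5): no — 1 R 2 and 1 R 3, but not 2 R 3.
So F validates K, T; KTB would additionally require R to be symmetric. The strongest is T.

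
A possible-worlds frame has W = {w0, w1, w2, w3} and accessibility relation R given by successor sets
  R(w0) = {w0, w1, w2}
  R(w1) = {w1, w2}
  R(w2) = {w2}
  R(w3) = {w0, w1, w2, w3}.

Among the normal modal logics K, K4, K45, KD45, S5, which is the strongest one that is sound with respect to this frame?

K4

Transitive (axiom 4): yes — every two-step R-path is closed by a direct edge.
Euclidean (axiom 5): no — w0 R w2 and w0 R w1, but not w2 R w1.
Serial (axiom D): yes — every world has a successor (e.g. w0 R w0).
Reflexive (axiom T): yes — every world is R-related to itself.
So F validates K, K4; K45 would additionally require R to be Euclidean. The strongest is K4.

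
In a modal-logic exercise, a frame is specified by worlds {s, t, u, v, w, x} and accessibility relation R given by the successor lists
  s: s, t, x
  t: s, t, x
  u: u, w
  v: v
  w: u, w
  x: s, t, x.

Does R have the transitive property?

Transitive: yes — every two-step R-path is closed by a direct edge.

Yes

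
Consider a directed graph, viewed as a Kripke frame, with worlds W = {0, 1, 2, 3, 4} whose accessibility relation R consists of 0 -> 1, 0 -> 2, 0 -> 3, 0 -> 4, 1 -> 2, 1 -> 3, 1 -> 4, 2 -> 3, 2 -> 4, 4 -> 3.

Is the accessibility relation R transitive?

Transitive: yes — every two-step R-path is closed by a direct edge.

Yes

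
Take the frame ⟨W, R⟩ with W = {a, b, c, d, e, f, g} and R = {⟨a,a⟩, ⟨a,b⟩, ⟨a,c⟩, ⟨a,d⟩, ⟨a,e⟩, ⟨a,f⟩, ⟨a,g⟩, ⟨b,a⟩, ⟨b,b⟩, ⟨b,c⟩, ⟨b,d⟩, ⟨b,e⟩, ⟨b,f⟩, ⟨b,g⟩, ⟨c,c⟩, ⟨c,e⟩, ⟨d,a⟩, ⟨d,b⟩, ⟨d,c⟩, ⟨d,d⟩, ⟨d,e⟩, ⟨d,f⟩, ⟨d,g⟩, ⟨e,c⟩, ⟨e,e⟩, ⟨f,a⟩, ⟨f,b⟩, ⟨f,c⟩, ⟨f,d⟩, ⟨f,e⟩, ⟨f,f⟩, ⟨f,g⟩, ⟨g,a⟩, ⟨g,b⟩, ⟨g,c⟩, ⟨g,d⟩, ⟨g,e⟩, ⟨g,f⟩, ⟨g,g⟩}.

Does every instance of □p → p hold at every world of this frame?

Yes

Axiom T corresponds to the accessibility relation being reflexive.
Reflexive: yes — every world is R-related to itself.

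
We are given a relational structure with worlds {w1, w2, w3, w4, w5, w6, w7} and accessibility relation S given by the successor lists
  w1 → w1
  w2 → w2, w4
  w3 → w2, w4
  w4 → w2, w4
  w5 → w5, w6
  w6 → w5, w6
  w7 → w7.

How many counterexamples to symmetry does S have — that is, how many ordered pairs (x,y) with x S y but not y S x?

Enumerating: (w3,w2), (w3,w4).

2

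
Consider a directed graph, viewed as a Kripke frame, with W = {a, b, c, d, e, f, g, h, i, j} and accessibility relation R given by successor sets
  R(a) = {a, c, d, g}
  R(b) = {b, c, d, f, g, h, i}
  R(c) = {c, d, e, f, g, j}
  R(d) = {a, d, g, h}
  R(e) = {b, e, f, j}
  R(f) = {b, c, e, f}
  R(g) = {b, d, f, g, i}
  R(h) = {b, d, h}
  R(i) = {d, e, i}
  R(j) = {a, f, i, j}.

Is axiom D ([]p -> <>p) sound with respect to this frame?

By correspondence theory, D is valid on a frame iff R is serial.
Serial: yes — every world has a successor (e.g. a R a).

Yes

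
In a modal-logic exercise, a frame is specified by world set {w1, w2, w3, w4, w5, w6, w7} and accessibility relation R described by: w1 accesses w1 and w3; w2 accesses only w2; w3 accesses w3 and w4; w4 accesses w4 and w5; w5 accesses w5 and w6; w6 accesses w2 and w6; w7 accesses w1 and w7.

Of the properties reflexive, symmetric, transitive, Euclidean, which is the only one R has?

Reflexive: yes — every world is R-related to itself.
Symmetric: no — w1 R w3 but not w3 R w1.
Transitive: no — w1 R w3 and w3 R w4, but not w1 R w4.
Euclidean: no — w1 R w3 and w1 R w1, but not w3 R w1.
Only reflexive holds.

reflexive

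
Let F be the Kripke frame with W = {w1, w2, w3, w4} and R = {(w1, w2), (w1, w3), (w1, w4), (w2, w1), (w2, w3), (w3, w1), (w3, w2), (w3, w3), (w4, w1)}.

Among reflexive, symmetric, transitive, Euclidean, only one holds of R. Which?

Reflexive: no — w1 is not related to itself.
Symmetric: yes — every pair in R has its reverse in R.
Transitive: no — w2 R w1 and w1 R w4, but not w2 R w4.
Euclidean: no — w1 R w2 and w1 R w4, but not w2 R w4.
Only symmetric holds.

symmetric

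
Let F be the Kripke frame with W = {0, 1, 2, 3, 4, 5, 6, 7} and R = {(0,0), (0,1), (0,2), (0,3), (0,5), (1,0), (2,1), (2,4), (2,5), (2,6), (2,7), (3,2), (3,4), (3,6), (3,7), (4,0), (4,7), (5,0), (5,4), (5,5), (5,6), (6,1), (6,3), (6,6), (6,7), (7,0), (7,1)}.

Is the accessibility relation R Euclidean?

Euclidean: no — 0 R 1 and 0 R 2, but not 1 R 2.

No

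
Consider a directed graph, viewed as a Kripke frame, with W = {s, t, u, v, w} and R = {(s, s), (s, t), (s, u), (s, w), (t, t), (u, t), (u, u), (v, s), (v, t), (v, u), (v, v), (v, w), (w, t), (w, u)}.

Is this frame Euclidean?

Euclidean: no — s R t and s R u, but not t R u.

No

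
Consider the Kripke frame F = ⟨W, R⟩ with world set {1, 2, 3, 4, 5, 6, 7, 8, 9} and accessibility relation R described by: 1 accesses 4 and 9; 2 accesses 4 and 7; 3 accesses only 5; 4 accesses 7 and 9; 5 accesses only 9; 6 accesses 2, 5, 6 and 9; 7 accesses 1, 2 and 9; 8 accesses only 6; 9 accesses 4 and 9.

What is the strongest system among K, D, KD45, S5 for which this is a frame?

Serial (axiom D): yes — every world has a successor (e.g. 1 R 4).
Euclidean (axiom 5): no — 2 R 7 and 2 R 4, but not 7 R 4.
Transitive (axiom 4): no — 1 R 4 and 4 R 7, but not 1 R 7.
Reflexive (axiom T): no — 1 is not related to itself.
So F validates K, D; KD45 would additionally require R to be Euclidean and transitive. The strongest is D.

D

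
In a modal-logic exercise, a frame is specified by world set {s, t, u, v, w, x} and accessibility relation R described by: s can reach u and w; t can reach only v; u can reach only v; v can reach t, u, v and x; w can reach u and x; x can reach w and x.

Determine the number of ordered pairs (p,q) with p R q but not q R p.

4

Enumerating: (s,u), (s,w), (v,x), (w,u).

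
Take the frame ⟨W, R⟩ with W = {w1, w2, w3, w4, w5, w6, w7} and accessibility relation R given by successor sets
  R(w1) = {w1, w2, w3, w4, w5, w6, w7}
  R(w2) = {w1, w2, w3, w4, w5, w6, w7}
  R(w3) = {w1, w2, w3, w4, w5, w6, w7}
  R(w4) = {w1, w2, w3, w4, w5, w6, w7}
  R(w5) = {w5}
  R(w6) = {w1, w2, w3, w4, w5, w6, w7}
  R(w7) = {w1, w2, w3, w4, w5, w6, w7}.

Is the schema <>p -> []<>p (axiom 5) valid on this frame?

No

By correspondence theory, 5 is valid on a frame iff R is Euclidean.
Euclidean: no — w1 R w5 and w1 R w2, but not w5 R w2.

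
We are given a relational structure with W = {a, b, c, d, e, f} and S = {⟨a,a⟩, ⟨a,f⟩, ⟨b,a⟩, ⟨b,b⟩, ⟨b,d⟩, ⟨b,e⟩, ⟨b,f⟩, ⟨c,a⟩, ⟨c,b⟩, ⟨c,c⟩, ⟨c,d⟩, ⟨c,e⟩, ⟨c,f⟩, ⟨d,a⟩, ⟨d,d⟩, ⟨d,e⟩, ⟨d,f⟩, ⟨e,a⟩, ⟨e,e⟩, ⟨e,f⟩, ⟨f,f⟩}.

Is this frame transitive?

Transitive: yes — every two-step S-path is closed by a direct edge.

Yes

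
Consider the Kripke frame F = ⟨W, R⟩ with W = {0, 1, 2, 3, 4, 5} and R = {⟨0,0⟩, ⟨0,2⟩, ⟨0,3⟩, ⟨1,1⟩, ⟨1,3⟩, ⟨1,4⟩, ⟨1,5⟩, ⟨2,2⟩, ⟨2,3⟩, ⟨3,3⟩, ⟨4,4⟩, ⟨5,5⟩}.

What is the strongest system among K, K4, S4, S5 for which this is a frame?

S4

Transitive (axiom 4): yes — every two-step R-path is closed by a direct edge.
Reflexive (axiom T): yes — every world is R-related to itself.
Euclidean (axiom 5): no — 0 R 3 and 0 R 2, but not 3 R 2.
So F validates K, K4, S4; S5 would additionally require R to be Euclidean. The strongest is S4.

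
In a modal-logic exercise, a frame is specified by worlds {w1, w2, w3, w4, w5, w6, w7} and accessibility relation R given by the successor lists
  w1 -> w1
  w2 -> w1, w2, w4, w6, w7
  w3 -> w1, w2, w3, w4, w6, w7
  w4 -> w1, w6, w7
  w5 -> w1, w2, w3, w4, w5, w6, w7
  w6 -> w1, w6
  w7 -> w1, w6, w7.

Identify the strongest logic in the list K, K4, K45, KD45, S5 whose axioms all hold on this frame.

Transitive (axiom 4): yes — every two-step R-path is closed by a direct edge.
Euclidean (axiom 5): no — w2 R w1 and w2 R w4, but not w1 R w4.
Serial (axiom D): yes — every world has a successor (e.g. w1 R w1).
Reflexive (axiom T): no — w4 is not related to itself.
So F validates K, K4; K45 would additionally require R to be Euclidean. The strongest is K4.

K4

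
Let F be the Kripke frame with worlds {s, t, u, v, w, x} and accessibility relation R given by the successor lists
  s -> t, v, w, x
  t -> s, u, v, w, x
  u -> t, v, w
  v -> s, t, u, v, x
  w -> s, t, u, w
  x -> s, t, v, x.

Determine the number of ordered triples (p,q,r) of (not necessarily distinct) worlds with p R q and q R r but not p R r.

Enumerating: (s,t,s), (s,t,u), (s,v,s), (s,v,u), (s,w,s), (s,w,u), (s,x,s), (t,s,t), (t,u,t), (t,v,t), (t,w,t), (t,x,t), … and 20 more.
Total: 32.

32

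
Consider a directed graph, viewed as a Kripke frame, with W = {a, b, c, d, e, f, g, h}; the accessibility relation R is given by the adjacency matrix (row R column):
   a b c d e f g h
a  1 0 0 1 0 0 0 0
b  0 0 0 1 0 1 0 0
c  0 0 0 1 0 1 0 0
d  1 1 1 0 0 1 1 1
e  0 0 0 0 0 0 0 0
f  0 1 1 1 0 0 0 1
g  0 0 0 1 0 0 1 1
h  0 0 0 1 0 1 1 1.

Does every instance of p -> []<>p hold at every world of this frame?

By correspondence theory, B is valid on a frame iff R is symmetric.
Symmetric: yes — every pair in R has its reverse in R.

Yes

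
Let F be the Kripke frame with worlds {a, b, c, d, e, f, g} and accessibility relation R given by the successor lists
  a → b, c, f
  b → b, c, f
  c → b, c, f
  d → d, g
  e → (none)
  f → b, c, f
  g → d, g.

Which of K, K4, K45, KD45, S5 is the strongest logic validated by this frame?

Transitive (axiom 4): yes — every two-step R-path is closed by a direct edge.
Euclidean (axiom 5): yes — any two successors of a common world are R-related.
Serial (axiom D): no — e has no R-successor.
Reflexive (axiom T): no — a is not related to itself.
So F validates K, K4, K45; KD45 would additionally require R to be serial. The strongest is K45.

K45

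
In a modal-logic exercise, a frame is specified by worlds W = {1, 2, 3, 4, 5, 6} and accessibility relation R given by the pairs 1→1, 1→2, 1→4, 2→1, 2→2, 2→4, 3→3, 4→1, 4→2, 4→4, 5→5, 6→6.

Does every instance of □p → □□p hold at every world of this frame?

Axiom 4 corresponds to the accessibility relation being transitive.
Transitive: yes — every two-step R-path is closed by a direct edge.

Yes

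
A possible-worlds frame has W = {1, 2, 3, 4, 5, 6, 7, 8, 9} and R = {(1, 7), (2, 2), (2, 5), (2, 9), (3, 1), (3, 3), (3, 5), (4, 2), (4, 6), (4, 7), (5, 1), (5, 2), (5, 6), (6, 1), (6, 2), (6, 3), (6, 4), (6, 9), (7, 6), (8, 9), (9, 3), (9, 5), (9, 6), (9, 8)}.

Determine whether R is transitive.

No

Transitive: no — 1 R 7 and 7 R 6, but not 1 R 6.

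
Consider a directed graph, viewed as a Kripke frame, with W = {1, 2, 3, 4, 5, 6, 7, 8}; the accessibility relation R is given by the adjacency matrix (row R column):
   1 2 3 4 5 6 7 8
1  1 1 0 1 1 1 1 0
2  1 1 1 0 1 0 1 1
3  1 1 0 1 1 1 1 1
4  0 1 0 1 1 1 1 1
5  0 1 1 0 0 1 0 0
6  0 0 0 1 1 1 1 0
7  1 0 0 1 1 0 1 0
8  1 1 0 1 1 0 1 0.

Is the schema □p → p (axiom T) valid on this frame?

No

Axiom T corresponds to the accessibility relation being reflexive.
Reflexive: no — 3 is not related to itself.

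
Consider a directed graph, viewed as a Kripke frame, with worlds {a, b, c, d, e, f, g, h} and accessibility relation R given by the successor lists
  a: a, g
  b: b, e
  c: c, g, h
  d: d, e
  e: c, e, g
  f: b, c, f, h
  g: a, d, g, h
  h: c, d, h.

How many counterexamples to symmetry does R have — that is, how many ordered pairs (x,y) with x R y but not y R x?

11

Enumerating: (b,e), (c,g), (d,e), (e,c), (e,g), (f,b), (f,c), (f,h), (g,d), (g,h), (h,d).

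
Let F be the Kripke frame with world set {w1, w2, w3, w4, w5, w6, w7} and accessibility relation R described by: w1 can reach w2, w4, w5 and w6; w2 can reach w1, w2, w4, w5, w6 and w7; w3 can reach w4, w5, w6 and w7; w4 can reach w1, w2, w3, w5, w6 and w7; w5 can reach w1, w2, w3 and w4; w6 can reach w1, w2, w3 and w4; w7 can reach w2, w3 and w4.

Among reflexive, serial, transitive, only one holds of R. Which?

serial

Reflexive: no — w1 is not related to itself.
Serial: yes — every world has a successor (e.g. w1 R w2).
Transitive: no — w1 R w2 and w2 R w7, but not w1 R w7.
Only serial holds.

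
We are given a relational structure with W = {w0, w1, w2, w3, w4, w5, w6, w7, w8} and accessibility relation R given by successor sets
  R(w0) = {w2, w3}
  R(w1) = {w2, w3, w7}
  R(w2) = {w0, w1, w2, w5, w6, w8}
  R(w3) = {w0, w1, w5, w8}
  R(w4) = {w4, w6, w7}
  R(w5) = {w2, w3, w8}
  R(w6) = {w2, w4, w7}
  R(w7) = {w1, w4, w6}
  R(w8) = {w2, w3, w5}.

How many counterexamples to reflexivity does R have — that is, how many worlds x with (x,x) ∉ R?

7

Enumerating: w0, w1, w3, w5, w6, w7, w8.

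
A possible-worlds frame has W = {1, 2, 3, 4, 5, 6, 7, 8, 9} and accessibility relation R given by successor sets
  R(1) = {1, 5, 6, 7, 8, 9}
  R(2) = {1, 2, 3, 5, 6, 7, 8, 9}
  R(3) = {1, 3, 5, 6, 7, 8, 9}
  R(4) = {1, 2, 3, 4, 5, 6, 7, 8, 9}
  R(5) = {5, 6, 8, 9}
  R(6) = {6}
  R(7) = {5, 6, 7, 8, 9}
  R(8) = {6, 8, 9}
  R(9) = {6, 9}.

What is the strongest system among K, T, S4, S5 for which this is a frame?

S4

Reflexive (axiom T): yes — every world is R-related to itself.
Transitive (axiom 4): yes — every two-step R-path is closed by a direct edge.
Euclidean (axiom 5): no — 1 R 5 and 1 R 7, but not 5 R 7.
So F validates K, T, S4; S5 would additionally require R to be Euclidean. The strongest is S4.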